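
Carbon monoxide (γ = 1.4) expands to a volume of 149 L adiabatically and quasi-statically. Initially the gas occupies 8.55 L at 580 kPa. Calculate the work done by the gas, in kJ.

W ≈ 8.45 kJ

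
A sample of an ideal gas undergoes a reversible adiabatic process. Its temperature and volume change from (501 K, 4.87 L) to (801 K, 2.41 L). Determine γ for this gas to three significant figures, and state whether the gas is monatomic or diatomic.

γ ≈ 1.67; monatomic

TV^(γ−1) = const ⇒ γ − 1 = ln(T₂/T₁) / ln(V₁/V₂).
γ = 1 + ln(801/501) / ln(4.87/2.41) = 1.667.
γ ≈ 1.67 is close to 5/3, so the gas is monatomic.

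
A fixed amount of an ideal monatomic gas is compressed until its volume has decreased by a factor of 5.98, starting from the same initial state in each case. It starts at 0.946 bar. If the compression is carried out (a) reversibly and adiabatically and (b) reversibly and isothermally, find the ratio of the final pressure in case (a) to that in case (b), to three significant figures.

P_adiabatic / P_isothermal ≈ 3.29

For a monatomic ideal gas γ = 5/3.
Isothermal: P_b = P₁(V₁/V₂) = 0.946×5.98.
Adiabatic: P_a = P₁(V₁/V₂)^γ = 0.946×5.98^(5/3).
P_a/P_b = (V₁/V₂)^(γ−1) = 5.98^(2/3) = 3.295.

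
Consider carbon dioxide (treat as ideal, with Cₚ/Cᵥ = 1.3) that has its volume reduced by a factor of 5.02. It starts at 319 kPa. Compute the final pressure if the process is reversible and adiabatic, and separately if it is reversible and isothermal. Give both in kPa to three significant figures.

Isothermal: P₂ = P₁(V₁/V₂) = 319×5.02 = 1601 kPa.
Adiabatic: P₂ = P₁(V₁/V₂)^γ = 319×5.02^(1.3) = 2598 kPa.

adiabatic: 2600 kPa; isothermal: 1600 kPa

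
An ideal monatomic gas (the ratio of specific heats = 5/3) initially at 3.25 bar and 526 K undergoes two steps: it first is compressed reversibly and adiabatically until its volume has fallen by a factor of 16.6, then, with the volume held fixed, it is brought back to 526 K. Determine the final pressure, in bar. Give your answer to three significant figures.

Adiabatic step (PV^γ = const): P₂ = 3.25×16.6^(5/3) = 351.1 bar; T₂ = 526×16.6^(2/3) = 3423 K.
Isochoric: P₃ = P₂(T₃/T₂) = 351.1 × (526/3423) = 53.95 bar.

P₃ ≈ 54.0 bar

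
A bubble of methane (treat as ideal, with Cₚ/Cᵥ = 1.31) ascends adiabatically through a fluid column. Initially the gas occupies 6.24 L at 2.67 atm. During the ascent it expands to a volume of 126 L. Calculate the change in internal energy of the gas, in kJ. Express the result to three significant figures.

ΔU ≈ -3.30 kJ

P₂ = P₁(V₁/V₂)^γ = 2.67×(6.24/126)^(1.31) = 0.05209 atm.
For a reversible adiabat, W_by_gas = (P₁V₁ − P₂V₂)/(γ−1).
W_by = (270500×0.00624 − 5278×0.126) / (0.31) = 3301 J.
Q = 0 ⇒ ΔU = −W_by = -3301 J.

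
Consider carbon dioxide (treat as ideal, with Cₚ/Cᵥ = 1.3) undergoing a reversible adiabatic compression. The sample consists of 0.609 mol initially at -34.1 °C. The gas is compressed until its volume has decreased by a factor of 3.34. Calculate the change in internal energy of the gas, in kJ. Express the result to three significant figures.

Adiabatic: T₁V₁^(γ−1) = T₂V₂^(γ−1) ⇒ T₂ = T₁ (V₁/V₂)^(γ−1).
T₁ = -34.1 °C = 239 K.
T₂ = 239 × 3.34^(0.3) = 343.3 K.
Q = 0, so ΔU = W_on_gas = nCᵥΔT with Cᵥ = R/(γ−1) = 27.71 J/(mol·K).
ΔU = 0.609 × 27.71 × (343.3 − 239) = 1759 J.

ΔU ≈ 1.76 kJ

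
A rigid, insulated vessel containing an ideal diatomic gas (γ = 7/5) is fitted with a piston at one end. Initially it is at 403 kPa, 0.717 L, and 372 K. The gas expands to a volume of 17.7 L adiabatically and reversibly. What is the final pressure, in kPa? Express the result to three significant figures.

P₂ ≈ 4.53 kPa

Since PV^γ is constant along a reversible adiabat, P₂ = P₁ (V₁/V₂)^γ.
P₂ = 403 × (0.717/17.7)^(7/5) = 4.528 kPa.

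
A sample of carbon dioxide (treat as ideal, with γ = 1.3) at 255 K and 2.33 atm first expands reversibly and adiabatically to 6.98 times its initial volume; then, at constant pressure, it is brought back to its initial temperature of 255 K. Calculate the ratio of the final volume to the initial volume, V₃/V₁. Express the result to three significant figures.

Adiabatic step: V₂/V₁ = 6.98; T₂ = T₁·(1/6.98)^(0.3) = 142.4 K.
Isobaric step: V₃/V₂ = T₃/T₂ = 255/142.4.
V₃/V₁ = (V₂/V₁)(V₃/V₂) = 6.98 × (255/142.4) = 12.5.

V₃/V₁ ≈ 12.5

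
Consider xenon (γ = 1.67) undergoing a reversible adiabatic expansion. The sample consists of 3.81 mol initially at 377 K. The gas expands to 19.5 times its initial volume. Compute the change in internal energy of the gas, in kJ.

ΔU ≈ -15.4 kJ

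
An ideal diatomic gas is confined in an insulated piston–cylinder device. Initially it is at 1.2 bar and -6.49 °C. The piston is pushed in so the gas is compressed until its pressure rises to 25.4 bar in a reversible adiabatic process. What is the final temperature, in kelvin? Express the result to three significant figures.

Along an adiabat T P^((1−γ)/γ) is constant, so T₂ = T₁ (P₂/P₁)^((γ−1)/γ).
For a diatomic ideal gas γ = 7/5, so (γ−1)/γ = 2/7.
T₁ = -6.49 °C = 266.7 K.
T₂ = 266.7 × (25.4/1.2)^(2/7) = 637.8 K.

T₂ ≈ 638 K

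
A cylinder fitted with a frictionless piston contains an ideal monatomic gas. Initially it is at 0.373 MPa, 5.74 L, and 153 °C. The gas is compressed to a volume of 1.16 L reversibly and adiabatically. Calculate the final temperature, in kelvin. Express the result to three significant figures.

T₂ ≈ 1240 K

For a reversible adiabat TV^(γ−1) is constant, so T₂ = T₁ (V₁/V₂)^(γ−1).
γ = 5/3 for a monatomic ideal gas.
T₁ = 153 °C = 426.1 K.
T₂ = 426.1 × (5.74/1.16)^(2/3) = 1237 K.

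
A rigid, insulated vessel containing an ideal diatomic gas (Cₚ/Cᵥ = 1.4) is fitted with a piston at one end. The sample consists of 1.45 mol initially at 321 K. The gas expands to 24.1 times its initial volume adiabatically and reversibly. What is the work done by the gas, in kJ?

Adiabatic: T₁V₁^(γ−1) = T₂V₂^(γ−1) ⇒ T₂ = T₁ (V₁/V₂)^(γ−1).
T₂ = 321 × (1/24.1)^(0.4) = 89.89 K.
Q = 0, so ΔU = W_on_gas = nCᵥΔT with Cᵥ = R/(γ−1) = 20.79 J/(mol·K).
ΔU = 1.45 × 20.79 × (89.89 − 321) = -6965 J.
Work done by the gas = −ΔU = 6965 J.

W ≈ 6.97 kJ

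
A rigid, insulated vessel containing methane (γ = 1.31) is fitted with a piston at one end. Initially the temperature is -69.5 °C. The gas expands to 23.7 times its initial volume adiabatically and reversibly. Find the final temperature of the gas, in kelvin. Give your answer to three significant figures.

T₂ ≈ 76.3 K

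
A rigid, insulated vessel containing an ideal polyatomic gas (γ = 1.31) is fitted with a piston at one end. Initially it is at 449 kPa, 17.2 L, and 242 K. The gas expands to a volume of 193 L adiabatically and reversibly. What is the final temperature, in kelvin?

T₂ ≈ 114 K

For a reversible adiabat TV^(γ−1) is constant, so T₂ = T₁ (V₁/V₂)^(γ−1).
T₂ = 242 × (17.2/193)^(0.31) = 114.4 K.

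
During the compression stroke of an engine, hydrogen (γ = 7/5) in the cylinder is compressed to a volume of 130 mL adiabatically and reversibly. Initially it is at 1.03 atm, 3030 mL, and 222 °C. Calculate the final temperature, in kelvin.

T₂ ≈ 1740 K

For a reversible adiabat TV^(γ−1) is constant, so T₂ = T₁ (V₁/V₂)^(γ−1).
T₁ = 222 °C = 495.1 K.
T₂ = 495.1 × (3030/130)^(2/5) = 1745 K.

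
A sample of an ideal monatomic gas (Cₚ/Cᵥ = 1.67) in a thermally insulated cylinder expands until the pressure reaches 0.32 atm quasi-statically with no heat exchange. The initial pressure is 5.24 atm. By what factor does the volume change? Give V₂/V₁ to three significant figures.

V₂/V₁ ≈ 5.33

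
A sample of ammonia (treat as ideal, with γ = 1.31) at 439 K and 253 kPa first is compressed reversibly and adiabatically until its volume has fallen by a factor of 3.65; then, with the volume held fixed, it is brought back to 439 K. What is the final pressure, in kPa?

P₃ ≈ 923 kPa

Adiabatic step (PV^γ = const): P₂ = 253×3.65^(1.31) = 1380 kPa; T₂ = 439×3.65^(0.31) = 655.8 K.
Isochoric: P₃ = P₂(T₃/T₂) = 1380 × (439/655.8) = 923.5 kPa.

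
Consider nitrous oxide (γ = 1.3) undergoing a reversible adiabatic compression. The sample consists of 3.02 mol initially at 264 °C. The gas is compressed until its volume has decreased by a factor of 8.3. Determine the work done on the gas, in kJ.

W ≈ 39.9 kJ

For a reversible adiabat TV^(γ−1) is constant, so T₂ = T₁ (V₁/V₂)^(γ−1).
T₁ = 264 °C = 537.1 K.
T₂ = 537.1 × 8.3^(0.3) = 1013 K.
Q = 0, so ΔU = W_on_gas = nCᵥΔT with Cᵥ = R/(γ−1) = 27.71 J/(mol·K).
ΔU = 3.02 × 27.71 × (1013 − 537.1) = 39870 J.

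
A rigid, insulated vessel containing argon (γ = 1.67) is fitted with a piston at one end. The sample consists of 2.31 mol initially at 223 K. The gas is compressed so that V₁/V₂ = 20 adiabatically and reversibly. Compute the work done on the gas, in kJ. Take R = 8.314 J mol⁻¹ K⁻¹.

Adiabatic: T₁V₁^(γ−1) = T₂V₂^(γ−1) ⇒ T₂ = T₁ (V₁/V₂)^(γ−1).
T₂ = 223 × 20^(0.67) = 1660 K.
Q = 0, so ΔU = W_on_gas = nCᵥΔT with Cᵥ = R/(γ−1) = 12.41 J/(mol·K).
ΔU = 2.31 × 12.41 × (1660 − 223) = 41180 J.

W ≈ 41.2 kJ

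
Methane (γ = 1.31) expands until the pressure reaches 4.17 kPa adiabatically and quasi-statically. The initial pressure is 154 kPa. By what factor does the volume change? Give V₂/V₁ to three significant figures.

From PV^γ = const, V₂/V₁ = (P₁/P₂)^(1/γ).
V₂/V₁ = (154/4.17)^(0.763) = 15.72.

V₂/V₁ ≈ 15.7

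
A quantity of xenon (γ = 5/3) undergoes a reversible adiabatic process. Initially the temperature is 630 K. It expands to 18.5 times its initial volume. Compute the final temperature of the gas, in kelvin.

Adiabatic: T₁V₁^(γ−1) = T₂V₂^(γ−1) ⇒ T₂ = T₁ (V₁/V₂)^(γ−1).
T₂ = 630 × (1/18.5)^(2/3) = 90.07 K.

T₂ ≈ 90.1 K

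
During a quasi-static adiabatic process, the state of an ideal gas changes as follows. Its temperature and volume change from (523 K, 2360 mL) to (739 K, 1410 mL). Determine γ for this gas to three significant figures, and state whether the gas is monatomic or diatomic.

γ ≈ 1.67; monatomic

TV^(γ−1) = const ⇒ γ − 1 = ln(T₂/T₁) / ln(V₁/V₂).
γ = 1 + ln(739/523) / ln(2360/1410) = 1.671.
γ ≈ 1.67 is close to 5/3, so the gas is monatomic.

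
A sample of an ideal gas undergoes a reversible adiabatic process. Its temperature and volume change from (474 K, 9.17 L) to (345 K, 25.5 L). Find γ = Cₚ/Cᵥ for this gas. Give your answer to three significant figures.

γ ≈ 1.31

TV^(γ−1) = const ⇒ γ − 1 = ln(T₂/T₁) / ln(V₁/V₂).
γ = 1 + ln(345/474) / ln(9.17/25.5) = 1.311.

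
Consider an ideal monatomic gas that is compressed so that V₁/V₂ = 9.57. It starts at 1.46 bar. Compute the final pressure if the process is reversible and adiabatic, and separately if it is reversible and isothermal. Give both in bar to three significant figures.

adiabatic: 63.0 bar; isothermal: 14.0 bar

For a monatomic ideal gas γ = 5/3.
Isothermal: P₂ = P₁(V₁/V₂) = 1.46×9.57 = 13.97 bar.
Adiabatic: P₂ = P₁(V₁/V₂)^γ = 1.46×9.57^(5/3) = 62.98 bar.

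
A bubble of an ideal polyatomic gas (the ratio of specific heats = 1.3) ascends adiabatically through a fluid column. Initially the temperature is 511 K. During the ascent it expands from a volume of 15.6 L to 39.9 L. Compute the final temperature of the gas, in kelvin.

T₂ ≈ 386 K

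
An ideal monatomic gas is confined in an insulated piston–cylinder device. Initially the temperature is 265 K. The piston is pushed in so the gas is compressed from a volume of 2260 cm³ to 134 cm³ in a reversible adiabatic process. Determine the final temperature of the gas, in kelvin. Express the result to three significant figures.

Adiabatic: T₁V₁^(γ−1) = T₂V₂^(γ−1) ⇒ T₂ = T₁ (V₁/V₂)^(γ−1).
For a monatomic ideal gas γ = 5/3, so γ−1 = 2/3.
T₂ = 265 × (2260/134)^(2/3) = 1743 K.

T₂ ≈ 1740 K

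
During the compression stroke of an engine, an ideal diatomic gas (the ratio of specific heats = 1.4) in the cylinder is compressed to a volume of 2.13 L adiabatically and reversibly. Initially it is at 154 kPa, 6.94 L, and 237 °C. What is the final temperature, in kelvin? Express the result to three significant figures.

Adiabatic: T₁V₁^(γ−1) = T₂V₂^(γ−1) ⇒ T₂ = T₁ (V₁/V₂)^(γ−1).
T₁ = 237 °C = 510.1 K.
T₂ = 510.1 × (6.94/2.13)^(0.4) = 818.3 K.

T₂ ≈ 818 K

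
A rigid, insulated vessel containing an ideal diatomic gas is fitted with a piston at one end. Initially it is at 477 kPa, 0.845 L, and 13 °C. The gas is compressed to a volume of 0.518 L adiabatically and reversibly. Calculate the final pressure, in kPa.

P₂ ≈ 946 kPa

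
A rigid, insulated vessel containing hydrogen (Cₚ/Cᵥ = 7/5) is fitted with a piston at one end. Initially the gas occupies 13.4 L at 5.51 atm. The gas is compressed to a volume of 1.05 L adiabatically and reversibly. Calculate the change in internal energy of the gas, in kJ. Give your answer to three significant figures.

P₂ = P₁(V₁/V₂)^γ = 5.51×(13.4/1.05)^(7/5) = 194.7 atm.
For a reversible adiabat, W_by_gas = (P₁V₁ − P₂V₂)/(γ−1).
W_by = (558300×0.0134 − 1.973×10^7×0.00105) / (2/5) = -33090 J.
Q = 0 ⇒ ΔU = −W_by = 33090 J.

ΔU ≈ 33.1 kJ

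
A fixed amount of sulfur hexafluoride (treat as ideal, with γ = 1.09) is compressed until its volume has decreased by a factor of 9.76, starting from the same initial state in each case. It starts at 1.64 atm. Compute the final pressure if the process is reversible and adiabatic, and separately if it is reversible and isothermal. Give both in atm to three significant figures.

Isothermal: P₂ = P₁(V₁/V₂) = 1.64×9.76 = 16.01 atm.
Adiabatic: P₂ = P₁(V₁/V₂)^γ = 1.64×9.76^(1.09) = 19.65 atm.

adiabatic: 19.6 atm; isothermal: 16.0 atm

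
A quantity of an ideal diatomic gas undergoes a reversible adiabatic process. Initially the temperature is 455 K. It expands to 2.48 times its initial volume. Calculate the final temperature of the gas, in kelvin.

T₂ ≈ 316 K

Adiabatic: T₁V₁^(γ−1) = T₂V₂^(γ−1) ⇒ T₂ = T₁ (V₁/V₂)^(γ−1).
For a diatomic ideal gas γ = 7/5, so γ−1 = 2/5.
T₂ = 455 × (1/2.48)^(2/5) = 316.4 K.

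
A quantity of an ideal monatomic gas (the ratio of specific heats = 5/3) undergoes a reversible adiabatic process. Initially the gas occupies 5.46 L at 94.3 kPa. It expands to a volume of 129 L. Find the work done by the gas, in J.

P₂ = P₁(V₁/V₂)^γ = 94.3×(5.46/129)^(5/3) = 0.4847 kPa.
For a reversible adiabat, W_by_gas = (P₁V₁ − P₂V₂)/(γ−1).
W_by = (94300×0.00546 − 484.7×0.129) / (2/3) = 678.5 J.

W ≈ 679 J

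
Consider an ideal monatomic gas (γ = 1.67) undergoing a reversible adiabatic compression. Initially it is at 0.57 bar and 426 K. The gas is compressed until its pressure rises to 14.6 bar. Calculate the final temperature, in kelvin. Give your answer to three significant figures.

Adiabatic: T₂/T₁ = (P₂/P₁)^((γ−1)/γ).
T₂ = 426 × (14.6/0.57)^(0.401) = 1565 K.

T₂ ≈ 1560 K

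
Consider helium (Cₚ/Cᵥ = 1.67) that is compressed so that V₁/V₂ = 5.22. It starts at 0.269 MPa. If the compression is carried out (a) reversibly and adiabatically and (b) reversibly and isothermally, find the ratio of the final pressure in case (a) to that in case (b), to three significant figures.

Isothermal: P_b = P₁(V₁/V₂) = 0.269×5.22.
Adiabatic: P_a = P₁(V₁/V₂)^γ = 0.269×5.22^(1.67).
P_a/P_b = (V₁/V₂)^(γ−1) = 5.22^(0.67) = 3.026.

P_adiabatic / P_isothermal ≈ 3.03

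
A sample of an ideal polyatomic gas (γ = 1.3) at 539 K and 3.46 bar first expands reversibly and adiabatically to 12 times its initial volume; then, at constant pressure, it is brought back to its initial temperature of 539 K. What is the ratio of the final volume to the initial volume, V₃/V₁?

V₃/V₁ ≈ 25.3

Adiabatic step: V₂/V₁ = 12; T₂ = T₁·(1/12)^(0.3) = 255.8 K.
Isobaric step: V₃/V₂ = T₃/T₂ = 539/255.8.
V₃/V₁ = (V₂/V₁)(V₃/V₂) = 12 × (539/255.8) = 25.29.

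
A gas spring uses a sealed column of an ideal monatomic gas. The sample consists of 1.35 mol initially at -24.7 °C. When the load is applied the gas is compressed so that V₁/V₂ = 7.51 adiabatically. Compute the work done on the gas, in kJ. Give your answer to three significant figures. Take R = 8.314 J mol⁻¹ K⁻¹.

W ≈ 11.9 kJ

Adiabatic: T₁V₁^(γ−1) = T₂V₂^(γ−1) ⇒ T₂ = T₁ (V₁/V₂)^(γ−1).
γ = 5/3 for a monatomic ideal gas, so γ−1 = 2/3.
T₁ = -24.7 °C = 248.4 K.
T₂ = 248.4 × 7.51^(2/3) = 952.8 K.
Q = 0, so ΔU = W_on_gas = nCᵥΔT with Cᵥ = R/(γ−1) = 12.47 J/(mol·K).
ΔU = 1.35 × 12.47 × (952.8 − 248.4) = 11860 J.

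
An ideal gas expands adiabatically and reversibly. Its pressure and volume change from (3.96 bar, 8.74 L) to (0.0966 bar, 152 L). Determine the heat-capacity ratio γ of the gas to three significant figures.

γ ≈ 1.30

PV^γ = const ⇒ γ = ln(P₂/P₁) / ln(V₁/V₂).
γ = ln(0.0966/3.96) / ln(8.74/152) = 1.3.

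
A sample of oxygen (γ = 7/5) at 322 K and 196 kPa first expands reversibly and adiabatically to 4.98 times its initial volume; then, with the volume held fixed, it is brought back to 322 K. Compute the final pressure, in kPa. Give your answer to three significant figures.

Adiabatic step (PV^γ = const): P₂ = 196×(1/4.98)^(7/5) = 20.71 kPa; T₂ = 322×(1/4.98)^(2/5) = 169.4 K.
Isochoric: P₃ = P₂(T₃/T₂) = 20.71 × (322/169.4) = 39.36 kPa.

P₃ ≈ 39.4 kPa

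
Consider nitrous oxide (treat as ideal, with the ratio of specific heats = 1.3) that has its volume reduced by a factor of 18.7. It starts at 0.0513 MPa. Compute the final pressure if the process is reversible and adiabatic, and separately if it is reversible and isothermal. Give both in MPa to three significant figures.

adiabatic: 2.31 MPa; isothermal: 0.959 MPa

Isothermal: P₂ = P₁(V₁/V₂) = 0.0513×18.7 = 0.9593 MPa.
Adiabatic: P₂ = P₁(V₁/V₂)^γ = 0.0513×18.7^(1.3) = 2.309 MPa.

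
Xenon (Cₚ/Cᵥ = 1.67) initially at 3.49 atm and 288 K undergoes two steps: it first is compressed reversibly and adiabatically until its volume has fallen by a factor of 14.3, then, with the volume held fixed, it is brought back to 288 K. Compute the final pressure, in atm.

P₃ ≈ 49.9 atm

Adiabatic step (PV^γ = const): P₂ = 3.49×14.3^(1.67) = 296.6 atm; T₂ = 288×14.3^(0.67) = 1712 K.
Isochoric: P₃ = P₂(T₃/T₂) = 296.6 × (288/1712) = 49.91 atm.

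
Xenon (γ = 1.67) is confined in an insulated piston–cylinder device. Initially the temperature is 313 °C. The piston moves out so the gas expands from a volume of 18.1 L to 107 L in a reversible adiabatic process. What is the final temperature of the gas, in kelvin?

For a reversible adiabat TV^(γ−1) is constant, so T₂ = T₁ (V₁/V₂)^(γ−1).
T₁ = 313 °C = 586.1 K.
T₂ = 586.1 × (18.1/107)^(0.67) = 178.2 K.

T₂ ≈ 178 K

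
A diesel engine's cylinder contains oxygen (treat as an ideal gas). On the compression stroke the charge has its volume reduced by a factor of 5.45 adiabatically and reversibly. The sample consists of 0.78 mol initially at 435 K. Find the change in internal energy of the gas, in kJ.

ΔU ≈ 6.84 kJ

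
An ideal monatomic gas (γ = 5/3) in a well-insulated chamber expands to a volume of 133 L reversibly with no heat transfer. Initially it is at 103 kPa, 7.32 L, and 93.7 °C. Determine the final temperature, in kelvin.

For a reversible adiabat TV^(γ−1) is constant, so T₂ = T₁ (V₁/V₂)^(γ−1).
T₁ = 93.7 °C = 366.8 K.
T₂ = 366.8 × (7.32/133)^(2/3) = 53.08 K.

T₂ ≈ 53.1 K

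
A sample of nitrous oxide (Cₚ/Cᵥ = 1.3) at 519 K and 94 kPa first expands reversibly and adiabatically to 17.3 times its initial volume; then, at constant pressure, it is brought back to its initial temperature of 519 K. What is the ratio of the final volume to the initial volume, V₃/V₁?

V₃/V₁ ≈ 40.7

Adiabatic step: V₂/V₁ = 17.3; T₂ = T₁·(1/17.3)^(0.3) = 220.7 K.
Isobaric step: V₃/V₂ = T₃/T₂ = 519/220.7.
V₃/V₁ = (V₂/V₁)(V₃/V₂) = 17.3 × (519/220.7) = 40.69.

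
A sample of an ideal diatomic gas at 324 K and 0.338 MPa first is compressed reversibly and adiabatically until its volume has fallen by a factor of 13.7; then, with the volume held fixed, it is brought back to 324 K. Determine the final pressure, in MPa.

P₃ ≈ 4.63 MPa

For a diatomic ideal gas γ = 7/5.
Adiabatic step (PV^γ = const): P₂ = 0.338×13.7^(7/5) = 13.19 MPa; T₂ = 324×13.7^(2/5) = 923.1 K.
Isochoric: P₃ = P₂(T₃/T₂) = 13.19 × (324/923.1) = 4.631 MPa.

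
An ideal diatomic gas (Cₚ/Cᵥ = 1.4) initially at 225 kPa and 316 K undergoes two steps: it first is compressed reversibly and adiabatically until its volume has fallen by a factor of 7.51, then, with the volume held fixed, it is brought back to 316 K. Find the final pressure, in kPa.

P₃ ≈ 1690 kPa

Adiabatic step (PV^γ = const): P₂ = 225×7.51^(1.4) = 3785 kPa; T₂ = 316×7.51^(0.4) = 707.9 K.
Isochoric: P₃ = P₂(T₃/T₂) = 3785 × (316/707.9) = 1690 kPa.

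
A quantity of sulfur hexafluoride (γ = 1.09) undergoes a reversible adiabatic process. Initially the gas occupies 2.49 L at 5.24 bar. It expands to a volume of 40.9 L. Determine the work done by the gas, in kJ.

W ≈ 3.23 kJ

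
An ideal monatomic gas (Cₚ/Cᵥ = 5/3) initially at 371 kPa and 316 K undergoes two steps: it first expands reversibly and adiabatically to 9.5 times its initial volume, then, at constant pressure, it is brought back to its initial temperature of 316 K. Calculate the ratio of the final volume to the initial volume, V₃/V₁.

V₃/V₁ ≈ 42.6

Adiabatic step: V₂/V₁ = 9.5; T₂ = T₁·(1/9.5)^(2/3) = 70.45 K.
Isobaric step: V₃/V₂ = T₃/T₂ = 316/70.45.
V₃/V₁ = (V₂/V₁)(V₃/V₂) = 9.5 × (316/70.45) = 42.61.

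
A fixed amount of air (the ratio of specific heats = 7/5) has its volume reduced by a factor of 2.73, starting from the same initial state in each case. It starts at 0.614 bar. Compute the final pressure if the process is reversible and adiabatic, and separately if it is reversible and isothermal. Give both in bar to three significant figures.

adiabatic: 2.50 bar; isothermal: 1.68 bar

Isothermal: P₂ = P₁(V₁/V₂) = 0.614×2.73 = 1.676 bar.
Adiabatic: P₂ = P₁(V₁/V₂)^γ = 0.614×2.73^(7/5) = 2.505 bar.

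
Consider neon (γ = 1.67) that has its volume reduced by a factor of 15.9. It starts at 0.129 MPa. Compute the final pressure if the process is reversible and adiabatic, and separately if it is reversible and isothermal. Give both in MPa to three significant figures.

Isothermal: P₂ = P₁(V₁/V₂) = 0.129×15.9 = 2.051 MPa.
Adiabatic: P₂ = P₁(V₁/V₂)^γ = 0.129×15.9^(1.67) = 13.09 MPa.

adiabatic: 13.1 MPa; isothermal: 2.05 MPa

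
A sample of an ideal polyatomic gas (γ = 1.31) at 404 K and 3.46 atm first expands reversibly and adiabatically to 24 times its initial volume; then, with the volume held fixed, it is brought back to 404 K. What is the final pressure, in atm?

P₃ ≈ 0.144 atm

Adiabatic step (PV^γ = const): P₂ = 3.46×(1/24)^(1.31) = 0.05383 atm; T₂ = 404×(1/24)^(0.31) = 150.8 K.
Isochoric: P₃ = P₂(T₃/T₂) = 0.05383 × (404/150.8) = 0.1442 atm.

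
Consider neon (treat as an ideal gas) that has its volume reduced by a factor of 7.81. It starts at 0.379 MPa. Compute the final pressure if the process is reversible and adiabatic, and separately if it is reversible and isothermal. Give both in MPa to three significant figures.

For a monatomic ideal gas γ = 5/3.
Isothermal: P₂ = P₁(V₁/V₂) = 0.379×7.81 = 2.96 MPa.
Adiabatic: P₂ = P₁(V₁/V₂)^γ = 0.379×7.81^(5/3) = 11.65 MPa.

adiabatic: 11.7 MPa; isothermal: 2.96 MPa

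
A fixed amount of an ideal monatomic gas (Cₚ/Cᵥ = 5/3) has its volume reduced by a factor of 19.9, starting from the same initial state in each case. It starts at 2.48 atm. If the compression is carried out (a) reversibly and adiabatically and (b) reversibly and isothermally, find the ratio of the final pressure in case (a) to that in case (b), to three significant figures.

P_adiabatic / P_isothermal ≈ 7.34

Isothermal: P_b = P₁(V₁/V₂) = 2.48×19.9.
Adiabatic: P_a = P₁(V₁/V₂)^γ = 2.48×19.9^(5/3).
P_a/P_b = (V₁/V₂)^(γ−1) = 19.9^(2/3) = 7.343.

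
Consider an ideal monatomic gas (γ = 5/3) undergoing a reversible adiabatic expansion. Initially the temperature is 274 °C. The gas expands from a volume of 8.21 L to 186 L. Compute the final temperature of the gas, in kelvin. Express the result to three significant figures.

T₂ ≈ 68.3 K

Adiabatic: T₁V₁^(γ−1) = T₂V₂^(γ−1) ⇒ T₂ = T₁ (V₁/V₂)^(γ−1).
T₁ = 274 °C = 547.1 K.
T₂ = 547.1 × (8.21/186)^(2/3) = 68.34 K.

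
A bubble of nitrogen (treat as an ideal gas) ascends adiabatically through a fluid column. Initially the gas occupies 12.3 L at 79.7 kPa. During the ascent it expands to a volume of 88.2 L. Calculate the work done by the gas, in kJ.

W ≈ 1.34 kJ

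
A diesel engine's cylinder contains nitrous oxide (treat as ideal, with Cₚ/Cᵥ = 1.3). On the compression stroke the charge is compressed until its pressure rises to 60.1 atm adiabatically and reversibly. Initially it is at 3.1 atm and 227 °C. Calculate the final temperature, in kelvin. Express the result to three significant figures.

T₂ ≈ 991 K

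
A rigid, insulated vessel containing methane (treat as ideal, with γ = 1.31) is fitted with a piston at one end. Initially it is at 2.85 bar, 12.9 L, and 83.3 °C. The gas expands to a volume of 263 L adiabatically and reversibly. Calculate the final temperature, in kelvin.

T₂ ≈ 140 K

Adiabatic: T₁V₁^(γ−1) = T₂V₂^(γ−1) ⇒ T₂ = T₁ (V₁/V₂)^(γ−1).
T₁ = 83.3 °C = 356.4 K.
T₂ = 356.4 × (12.9/263)^(0.31) = 140 K.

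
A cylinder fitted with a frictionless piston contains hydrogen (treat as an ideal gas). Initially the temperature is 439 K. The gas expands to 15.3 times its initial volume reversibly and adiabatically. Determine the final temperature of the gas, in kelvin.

T₂ ≈ 147 K

For a reversible adiabat TV^(γ−1) is constant, so T₂ = T₁ (V₁/V₂)^(γ−1).
For a diatomic ideal gas γ = 7/5, so γ−1 = 2/5.
T₂ = 439 × (1/15.3)^(2/5) = 147.4 K.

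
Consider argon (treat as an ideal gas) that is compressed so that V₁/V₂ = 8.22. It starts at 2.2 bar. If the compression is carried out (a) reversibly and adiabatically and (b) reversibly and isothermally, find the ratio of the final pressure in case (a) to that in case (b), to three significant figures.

P_adiabatic / P_isothermal ≈ 4.07

For a monatomic ideal gas γ = 5/3.
Isothermal: P_b = P₁(V₁/V₂) = 2.2×8.22.
Adiabatic: P_a = P₁(V₁/V₂)^γ = 2.2×8.22^(5/3).
P_a/P_b = (V₁/V₂)^(γ−1) = 8.22^(2/3) = 4.073.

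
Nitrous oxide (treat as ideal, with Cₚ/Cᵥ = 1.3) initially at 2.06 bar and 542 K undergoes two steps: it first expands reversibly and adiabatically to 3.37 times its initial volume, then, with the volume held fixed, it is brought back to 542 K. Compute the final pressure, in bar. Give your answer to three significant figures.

P₃ ≈ 0.611 bar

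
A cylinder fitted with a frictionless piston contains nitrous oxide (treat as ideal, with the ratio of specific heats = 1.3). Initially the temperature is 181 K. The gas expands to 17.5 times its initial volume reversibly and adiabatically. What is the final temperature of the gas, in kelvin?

For a reversible adiabat TV^(γ−1) is constant, so T₂ = T₁ (V₁/V₂)^(γ−1).
T₂ = 181 × (1/17.5)^(0.3) = 76.7 K.

T₂ ≈ 76.7 K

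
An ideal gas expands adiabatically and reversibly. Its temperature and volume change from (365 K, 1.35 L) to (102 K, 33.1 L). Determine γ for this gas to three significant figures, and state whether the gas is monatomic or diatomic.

γ ≈ 1.40; diatomic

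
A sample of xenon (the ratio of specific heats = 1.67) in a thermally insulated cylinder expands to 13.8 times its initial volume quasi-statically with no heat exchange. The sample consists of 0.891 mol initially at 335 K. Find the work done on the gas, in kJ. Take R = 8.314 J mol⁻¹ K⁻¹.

Adiabatic: T₁V₁^(γ−1) = T₂V₂^(γ−1) ⇒ T₂ = T₁ (V₁/V₂)^(γ−1).
T₂ = 335 × (1/13.8)^(0.67) = 57.72 K.
Q = 0, so ΔU = W_on_gas = nCᵥΔT with Cᵥ = R/(γ−1) = 12.41 J/(mol·K).
ΔU = 0.891 × 12.41 × (57.72 − 335) = -3066 J.

W ≈ -3.07 kJ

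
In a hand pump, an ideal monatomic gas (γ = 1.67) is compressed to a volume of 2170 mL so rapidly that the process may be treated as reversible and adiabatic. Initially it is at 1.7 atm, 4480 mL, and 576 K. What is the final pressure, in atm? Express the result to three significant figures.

P₂ ≈ 5.70 atm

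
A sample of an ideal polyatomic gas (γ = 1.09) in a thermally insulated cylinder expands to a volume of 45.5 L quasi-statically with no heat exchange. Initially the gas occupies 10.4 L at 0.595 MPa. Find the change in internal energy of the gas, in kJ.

ΔU ≈ -8.55 kJ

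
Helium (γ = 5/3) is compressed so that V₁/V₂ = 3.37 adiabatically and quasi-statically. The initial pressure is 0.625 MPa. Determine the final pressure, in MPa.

P₂ ≈ 4.73 MPa

Adiabatic: P₁V₁^γ = P₂V₂^γ ⇒ P₂ = P₁ (V₁/V₂)^γ.
P₂ = 0.625 × 3.37^(5/3) = 4.734 MPa.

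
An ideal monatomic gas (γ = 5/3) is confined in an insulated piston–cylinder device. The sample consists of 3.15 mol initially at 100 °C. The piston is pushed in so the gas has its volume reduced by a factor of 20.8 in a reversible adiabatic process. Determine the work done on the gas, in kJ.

For a reversible adiabat TV^(γ−1) is constant, so T₂ = T₁ (V₁/V₂)^(γ−1).
T₁ = 100 °C = 373.1 K.
T₂ = 373.1 × 20.8^(2/3) = 2822 K.
Q = 0, so ΔU = W_on_gas = nCᵥΔT with Cᵥ = R/(γ−1) = 12.47 J/(mol·K).
ΔU = 3.15 × 12.47 × (2822 − 373.1) = 96210 J.

W ≈ 96.2 kJ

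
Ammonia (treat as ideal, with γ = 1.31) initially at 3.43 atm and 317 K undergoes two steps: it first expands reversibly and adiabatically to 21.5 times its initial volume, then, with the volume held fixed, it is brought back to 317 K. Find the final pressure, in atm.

Adiabatic step (PV^γ = const): P₂ = 3.43×(1/21.5)^(1.31) = 0.06163 atm; T₂ = 317×(1/21.5)^(0.31) = 122.5 K.
Isochoric: P₃ = P₂(T₃/T₂) = 0.06163 × (317/122.5) = 0.1595 atm.

P₃ ≈ 0.160 atm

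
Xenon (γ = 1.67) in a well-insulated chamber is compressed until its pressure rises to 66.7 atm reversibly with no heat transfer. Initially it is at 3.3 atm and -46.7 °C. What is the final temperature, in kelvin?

T₂ ≈ 756 K

Adiabatic: T₂/T₁ = (P₂/P₁)^((γ−1)/γ).
T₁ = -46.7 °C = 226.4 K.
T₂ = 226.4 × (66.7/3.3)^(0.401) = 756.5 K.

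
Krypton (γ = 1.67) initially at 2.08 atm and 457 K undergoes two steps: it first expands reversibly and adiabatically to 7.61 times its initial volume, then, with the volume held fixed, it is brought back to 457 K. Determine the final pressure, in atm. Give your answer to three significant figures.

P₃ ≈ 0.273 atm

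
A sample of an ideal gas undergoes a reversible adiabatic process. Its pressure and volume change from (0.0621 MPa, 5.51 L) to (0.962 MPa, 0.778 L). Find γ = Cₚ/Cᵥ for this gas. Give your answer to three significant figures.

PV^γ = const ⇒ γ = ln(P₂/P₁) / ln(V₁/V₂).
γ = ln(0.962/0.0621) / ln(5.51/0.778) = 1.4.

γ ≈ 1.40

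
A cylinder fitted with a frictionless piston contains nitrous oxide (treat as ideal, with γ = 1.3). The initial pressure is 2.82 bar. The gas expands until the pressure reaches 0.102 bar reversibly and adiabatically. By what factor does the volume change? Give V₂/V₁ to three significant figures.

V₂/V₁ ≈ 12.9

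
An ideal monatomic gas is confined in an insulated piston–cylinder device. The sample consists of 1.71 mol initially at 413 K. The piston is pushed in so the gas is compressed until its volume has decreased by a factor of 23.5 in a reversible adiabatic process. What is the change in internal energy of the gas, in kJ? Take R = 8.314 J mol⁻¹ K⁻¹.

ΔU ≈ 63.5 kJ

For a reversible adiabat TV^(γ−1) is constant, so T₂ = T₁ (V₁/V₂)^(γ−1).
γ = 5/3 for a monatomic ideal gas, so γ−1 = 2/3.
T₂ = 413 × 23.5^(2/3) = 3388 K.
Q = 0, so ΔU = W_on_gas = nCᵥΔT with Cᵥ = R/(γ−1) = 12.47 J/(mol·K).
ΔU = 1.71 × 12.47 × (3388 − 413) = 63450 J.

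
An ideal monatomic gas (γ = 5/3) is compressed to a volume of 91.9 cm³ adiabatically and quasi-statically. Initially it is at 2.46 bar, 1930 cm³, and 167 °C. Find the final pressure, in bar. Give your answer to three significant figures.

Since PV^γ is constant along a reversible adiabat, P₂ = P₁ (V₁/V₂)^γ.
P₂ = 2.46 × (1930/91.9)^(5/3) = 393.3 bar.

P₂ ≈ 393 bar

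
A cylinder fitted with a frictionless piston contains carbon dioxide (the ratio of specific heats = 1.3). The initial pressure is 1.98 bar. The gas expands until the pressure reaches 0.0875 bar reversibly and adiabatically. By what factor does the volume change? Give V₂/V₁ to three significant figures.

V₂/V₁ ≈ 11.0

From PV^γ = const, V₂/V₁ = (P₁/P₂)^(1/γ).
V₂/V₁ = (1.98/0.0875)^(0.769) = 11.02.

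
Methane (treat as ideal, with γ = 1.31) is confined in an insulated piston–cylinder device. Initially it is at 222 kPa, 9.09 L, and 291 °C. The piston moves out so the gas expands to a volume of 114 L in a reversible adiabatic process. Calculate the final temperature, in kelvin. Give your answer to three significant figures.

T₂ ≈ 258 K

For a reversible adiabat TV^(γ−1) is constant, so T₂ = T₁ (V₁/V₂)^(γ−1).
T₁ = 291 °C = 564.1 K.
T₂ = 564.1 × (9.09/114)^(0.31) = 257.6 K.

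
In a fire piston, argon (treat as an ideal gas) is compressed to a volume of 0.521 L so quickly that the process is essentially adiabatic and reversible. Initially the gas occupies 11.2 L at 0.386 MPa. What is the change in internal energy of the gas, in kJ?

ΔU ≈ 43.7 kJ

γ = 5/3 for a monatomic ideal gas.
P₂ = P₁(V₁/V₂)^γ = 0.386×(11.2/0.521)^(5/3) = 64.15 MPa.
For a reversible adiabat, W_by_gas = (P₁V₁ − P₂V₂)/(γ−1).
W_by = (386000×0.0112 − 6.415×10^7×0.000521) / (2/3) = -43650 J.
Q = 0 ⇒ ΔU = −W_by = 43650 J.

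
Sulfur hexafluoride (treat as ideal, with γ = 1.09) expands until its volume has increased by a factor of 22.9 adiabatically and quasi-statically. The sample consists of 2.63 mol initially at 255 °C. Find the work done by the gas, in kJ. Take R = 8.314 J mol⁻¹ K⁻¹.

For a reversible adiabat TV^(γ−1) is constant, so T₂ = T₁ (V₁/V₂)^(γ−1).
T₁ = 255 °C = 528.1 K.
T₂ = 528.1 × (1/22.9)^(0.09) = 398.4 K.
Q = 0, so ΔU = W_on_gas = nCᵥΔT with Cᵥ = R/(γ−1) = 92.38 J/(mol·K).
ΔU = 2.63 × 92.38 × (398.4 − 528.1) = -31510 J.
Work done by the gas = −ΔU = 31510 J.

W ≈ 31.5 kJ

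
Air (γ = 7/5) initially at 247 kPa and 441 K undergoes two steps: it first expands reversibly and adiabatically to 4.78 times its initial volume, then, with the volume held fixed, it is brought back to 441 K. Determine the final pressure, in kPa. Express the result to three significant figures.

P₃ ≈ 51.7 kPa

Adiabatic step (PV^γ = const): P₂ = 247×(1/4.78)^(7/5) = 27.64 kPa; T₂ = 441×(1/4.78)^(2/5) = 235.9 K.
Isochoric: P₃ = P₂(T₃/T₂) = 27.64 × (441/235.9) = 51.67 kPa.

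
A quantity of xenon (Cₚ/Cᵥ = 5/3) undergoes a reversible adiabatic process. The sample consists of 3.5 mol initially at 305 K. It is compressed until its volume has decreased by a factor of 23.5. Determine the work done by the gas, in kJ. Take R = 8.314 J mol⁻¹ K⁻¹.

W ≈ -95.9 kJ

For a reversible adiabat TV^(γ−1) is constant, so T₂ = T₁ (V₁/V₂)^(γ−1).
T₂ = 305 × 23.5^(2/3) = 2502 K.
Q = 0, so ΔU = W_on_gas = nCᵥΔT with Cᵥ = R/(γ−1) = 12.47 J/(mol·K).
ΔU = 3.5 × 12.47 × (2502 − 305) = 95910 J.
Work done by the gas = −ΔU = -95910 J.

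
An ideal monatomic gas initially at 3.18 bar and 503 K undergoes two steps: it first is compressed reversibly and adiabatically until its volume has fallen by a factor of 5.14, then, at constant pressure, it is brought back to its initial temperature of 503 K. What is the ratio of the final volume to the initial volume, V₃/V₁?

V₃/V₁ ≈ 0.0653

For a monatomic ideal gas γ = 5/3.
Adiabatic step: V₂/V₁ = 0.1946; T₂ = T₁·5.14^(2/3) = 1498 K.
Isobaric step: V₃/V₂ = T₃/T₂ = 503/1498.
V₃/V₁ = (V₂/V₁)(V₃/V₂) = 0.1946 × (503/1498) = 0.06532.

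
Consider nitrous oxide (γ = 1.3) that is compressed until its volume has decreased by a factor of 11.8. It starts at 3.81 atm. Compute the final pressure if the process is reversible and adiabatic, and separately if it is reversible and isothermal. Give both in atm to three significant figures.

adiabatic: 94.3 atm; isothermal: 45.0 atm

Isothermal: P₂ = P₁(V₁/V₂) = 3.81×11.8 = 44.96 atm.
Adiabatic: P₂ = P₁(V₁/V₂)^γ = 3.81×11.8^(1.3) = 94.27 atm.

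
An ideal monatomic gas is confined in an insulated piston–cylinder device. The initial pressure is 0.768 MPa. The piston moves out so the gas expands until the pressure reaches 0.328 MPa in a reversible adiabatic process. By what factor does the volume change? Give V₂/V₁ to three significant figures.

From PV^γ = const, V₂/V₁ = (P₁/P₂)^(1/γ).
For a monatomic ideal gas γ = 5/3.
V₂/V₁ = (0.768/0.328)^(3/5) = 1.666.

V₂/V₁ ≈ 1.67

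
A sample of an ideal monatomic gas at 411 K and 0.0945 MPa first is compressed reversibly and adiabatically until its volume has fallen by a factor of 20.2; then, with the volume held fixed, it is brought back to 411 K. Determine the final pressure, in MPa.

For a monatomic ideal gas γ = 5/3.
Adiabatic step (PV^γ = const): P₂ = 0.0945×20.2^(5/3) = 14.16 MPa; T₂ = 411×20.2^(2/3) = 3048 K.
Isochoric: P₃ = P₂(T₃/T₂) = 14.16 × (411/3048) = 1.909 MPa.

P₃ ≈ 1.91 MPa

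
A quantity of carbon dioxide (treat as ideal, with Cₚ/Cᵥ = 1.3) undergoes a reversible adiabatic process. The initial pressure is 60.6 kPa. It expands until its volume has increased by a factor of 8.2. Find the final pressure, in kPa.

Since PV^γ is constant along a reversible adiabat, P₂ = P₁ (V₁/V₂)^γ.
P₂ = 60.6 × (1/8.2)^(1.3) = 3.931 kPa.

P₂ ≈ 3.93 kPa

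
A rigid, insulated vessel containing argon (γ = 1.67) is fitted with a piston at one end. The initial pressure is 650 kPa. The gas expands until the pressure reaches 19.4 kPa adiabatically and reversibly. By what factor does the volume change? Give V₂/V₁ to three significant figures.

V₂/V₁ ≈ 8.19

From PV^γ = const, V₂/V₁ = (P₁/P₂)^(1/γ).
V₂/V₁ = (650/19.4)^(0.599) = 8.189.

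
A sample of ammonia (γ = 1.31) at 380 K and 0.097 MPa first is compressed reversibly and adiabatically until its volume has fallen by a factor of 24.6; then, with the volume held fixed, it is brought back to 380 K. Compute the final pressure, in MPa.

P₃ ≈ 2.39 MPa

Adiabatic step (PV^γ = const): P₂ = 0.097×24.6^(1.31) = 6.44 MPa; T₂ = 380×24.6^(0.31) = 1026 K.
Isochoric: P₃ = P₂(T₃/T₂) = 6.44 × (380/1026) = 2.386 MPa.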